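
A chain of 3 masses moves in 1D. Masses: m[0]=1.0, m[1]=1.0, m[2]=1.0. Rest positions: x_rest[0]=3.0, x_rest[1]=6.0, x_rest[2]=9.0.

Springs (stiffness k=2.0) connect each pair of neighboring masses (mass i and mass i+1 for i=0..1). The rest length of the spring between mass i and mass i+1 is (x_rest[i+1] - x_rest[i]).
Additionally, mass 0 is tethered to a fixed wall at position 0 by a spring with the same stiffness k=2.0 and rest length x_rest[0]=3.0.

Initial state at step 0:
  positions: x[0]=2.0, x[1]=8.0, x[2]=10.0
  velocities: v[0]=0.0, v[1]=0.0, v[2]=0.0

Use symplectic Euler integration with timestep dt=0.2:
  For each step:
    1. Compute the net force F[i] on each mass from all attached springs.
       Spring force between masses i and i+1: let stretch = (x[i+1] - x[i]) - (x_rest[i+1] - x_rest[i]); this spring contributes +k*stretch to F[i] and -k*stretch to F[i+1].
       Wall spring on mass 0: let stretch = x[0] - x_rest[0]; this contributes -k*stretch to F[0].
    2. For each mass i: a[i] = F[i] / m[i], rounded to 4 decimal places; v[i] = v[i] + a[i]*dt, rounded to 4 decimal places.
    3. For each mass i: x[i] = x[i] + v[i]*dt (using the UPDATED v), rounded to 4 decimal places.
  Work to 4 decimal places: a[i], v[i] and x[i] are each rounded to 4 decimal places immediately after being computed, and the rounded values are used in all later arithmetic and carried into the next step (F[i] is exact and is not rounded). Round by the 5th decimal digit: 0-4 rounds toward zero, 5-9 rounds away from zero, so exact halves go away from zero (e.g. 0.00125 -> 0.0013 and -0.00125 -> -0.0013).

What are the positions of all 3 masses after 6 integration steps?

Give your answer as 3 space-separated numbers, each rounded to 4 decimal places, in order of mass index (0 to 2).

Answer: 4.7328 5.4983 10.1088

Derivation:
Step 0: x=[2.0000 8.0000 10.0000] v=[0.0000 0.0000 0.0000]
Step 1: x=[2.3200 7.6800 10.0800] v=[1.6000 -1.6000 0.4000]
Step 2: x=[2.8832 7.1232 10.2080] v=[2.8160 -2.7840 0.6400]
Step 3: x=[3.5549 6.4740 10.3292] v=[3.3587 -3.2461 0.6061]
Step 4: x=[4.1758 5.8997 10.3820] v=[3.1044 -2.8717 0.2640]
Step 5: x=[4.6005 5.5460 10.3162] v=[2.1236 -1.7683 -0.3289]
Step 6: x=[4.7328 5.4983 10.1088] v=[0.6616 -0.2384 -1.0370]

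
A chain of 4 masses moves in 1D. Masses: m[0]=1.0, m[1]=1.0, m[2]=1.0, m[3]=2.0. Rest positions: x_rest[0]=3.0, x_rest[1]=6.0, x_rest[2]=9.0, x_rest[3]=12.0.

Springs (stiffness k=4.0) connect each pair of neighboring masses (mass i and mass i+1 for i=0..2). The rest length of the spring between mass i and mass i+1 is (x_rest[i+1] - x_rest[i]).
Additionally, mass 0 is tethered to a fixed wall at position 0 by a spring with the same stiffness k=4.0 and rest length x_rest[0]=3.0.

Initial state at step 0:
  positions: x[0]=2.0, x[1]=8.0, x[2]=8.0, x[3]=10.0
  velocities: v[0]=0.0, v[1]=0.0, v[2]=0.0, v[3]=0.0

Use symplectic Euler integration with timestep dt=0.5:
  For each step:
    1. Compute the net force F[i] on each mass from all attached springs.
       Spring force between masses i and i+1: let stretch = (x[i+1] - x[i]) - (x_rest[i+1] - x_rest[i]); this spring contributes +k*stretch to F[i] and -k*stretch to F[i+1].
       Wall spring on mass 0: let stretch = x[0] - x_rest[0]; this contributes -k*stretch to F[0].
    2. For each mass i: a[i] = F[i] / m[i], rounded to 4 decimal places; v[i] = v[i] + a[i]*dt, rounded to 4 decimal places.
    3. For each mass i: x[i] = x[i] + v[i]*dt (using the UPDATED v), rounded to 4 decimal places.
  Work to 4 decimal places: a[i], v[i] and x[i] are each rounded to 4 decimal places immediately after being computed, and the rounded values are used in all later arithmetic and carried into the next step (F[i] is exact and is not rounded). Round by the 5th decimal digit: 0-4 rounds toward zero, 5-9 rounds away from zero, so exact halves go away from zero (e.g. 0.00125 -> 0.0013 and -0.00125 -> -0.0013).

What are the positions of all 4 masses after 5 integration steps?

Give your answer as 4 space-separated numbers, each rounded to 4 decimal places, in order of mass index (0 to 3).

Answer: 2.2500 9.6250 5.8125 12.4063

Derivation:
Step 0: x=[2.0000 8.0000 8.0000 10.0000] v=[0.0000 0.0000 0.0000 0.0000]
Step 1: x=[6.0000 2.0000 10.0000 10.5000] v=[8.0000 -12.0000 4.0000 1.0000]
Step 2: x=[0.0000 8.0000 4.5000 12.2500] v=[-12.0000 12.0000 -11.0000 3.5000]
Step 3: x=[2.0000 2.5000 10.2500 11.6250] v=[4.0000 -11.0000 11.5000 -1.2500]
Step 4: x=[2.5000 4.2500 9.6250 11.8125] v=[1.0000 3.5000 -1.2500 0.3750]
Step 5: x=[2.2500 9.6250 5.8125 12.4063] v=[-0.5000 10.7500 -7.6250 1.1875]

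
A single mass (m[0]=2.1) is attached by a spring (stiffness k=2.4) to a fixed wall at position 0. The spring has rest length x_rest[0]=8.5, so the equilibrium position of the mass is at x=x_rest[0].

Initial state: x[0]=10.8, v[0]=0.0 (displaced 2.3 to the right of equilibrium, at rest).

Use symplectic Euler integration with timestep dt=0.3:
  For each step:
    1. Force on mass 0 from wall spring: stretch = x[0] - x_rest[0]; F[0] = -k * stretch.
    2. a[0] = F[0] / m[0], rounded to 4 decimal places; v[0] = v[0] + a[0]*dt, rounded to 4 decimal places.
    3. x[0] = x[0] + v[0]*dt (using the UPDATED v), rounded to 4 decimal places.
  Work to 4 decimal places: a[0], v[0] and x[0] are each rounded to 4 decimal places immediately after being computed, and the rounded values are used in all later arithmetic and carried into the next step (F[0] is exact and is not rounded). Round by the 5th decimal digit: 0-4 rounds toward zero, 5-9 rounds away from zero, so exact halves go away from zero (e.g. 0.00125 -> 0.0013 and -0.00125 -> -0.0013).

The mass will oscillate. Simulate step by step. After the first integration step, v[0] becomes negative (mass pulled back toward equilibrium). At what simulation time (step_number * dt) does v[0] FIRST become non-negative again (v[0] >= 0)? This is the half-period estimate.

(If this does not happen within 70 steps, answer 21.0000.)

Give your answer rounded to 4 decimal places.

Answer: 3.0000

Derivation:
Step 0: x=[10.8000] v=[0.0000]
Step 1: x=[10.5634] v=[-0.7886]
Step 2: x=[10.1146] v=[-1.4961]
Step 3: x=[9.4997] v=[-2.0497]
Step 4: x=[8.7820] v=[-2.3925]
Step 5: x=[8.0352] v=[-2.4892]
Step 6: x=[7.3363] v=[-2.3298]
Step 7: x=[6.7571] v=[-1.9308]
Step 8: x=[6.3571] v=[-1.3332]
Step 9: x=[6.1776] v=[-0.5985]
Step 10: x=[6.2369] v=[0.1978]
First v>=0 after going negative at step 10, time=3.0000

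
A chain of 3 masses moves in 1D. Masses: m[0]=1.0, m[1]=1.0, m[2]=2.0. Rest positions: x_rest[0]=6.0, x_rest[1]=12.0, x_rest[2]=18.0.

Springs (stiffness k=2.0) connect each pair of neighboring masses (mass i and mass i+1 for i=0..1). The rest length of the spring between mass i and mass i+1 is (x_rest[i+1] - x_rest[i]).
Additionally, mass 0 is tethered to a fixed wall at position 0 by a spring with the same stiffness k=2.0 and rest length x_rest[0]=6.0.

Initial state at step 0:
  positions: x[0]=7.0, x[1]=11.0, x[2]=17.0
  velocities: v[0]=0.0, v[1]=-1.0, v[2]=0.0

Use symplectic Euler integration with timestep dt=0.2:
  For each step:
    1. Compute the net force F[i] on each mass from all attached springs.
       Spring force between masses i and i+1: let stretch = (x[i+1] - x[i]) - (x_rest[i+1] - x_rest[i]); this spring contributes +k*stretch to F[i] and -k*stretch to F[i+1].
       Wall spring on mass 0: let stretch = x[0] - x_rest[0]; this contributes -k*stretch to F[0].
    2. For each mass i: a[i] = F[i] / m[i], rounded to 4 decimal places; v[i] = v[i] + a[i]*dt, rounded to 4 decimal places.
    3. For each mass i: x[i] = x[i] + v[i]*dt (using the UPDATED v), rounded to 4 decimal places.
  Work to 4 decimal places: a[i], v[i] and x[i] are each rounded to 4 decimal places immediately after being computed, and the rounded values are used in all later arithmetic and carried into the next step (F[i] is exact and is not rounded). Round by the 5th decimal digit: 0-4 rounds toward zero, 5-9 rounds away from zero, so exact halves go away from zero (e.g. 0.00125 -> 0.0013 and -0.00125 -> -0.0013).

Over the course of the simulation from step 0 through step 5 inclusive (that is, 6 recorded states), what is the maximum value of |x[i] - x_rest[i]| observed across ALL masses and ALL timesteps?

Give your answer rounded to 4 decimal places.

Step 0: x=[7.0000 11.0000 17.0000] v=[0.0000 -1.0000 0.0000]
Step 1: x=[6.7600 10.9600 17.0000] v=[-1.2000 -0.2000 0.0000]
Step 2: x=[6.3152 11.0672 16.9984] v=[-2.2240 0.5360 -0.0080]
Step 3: x=[5.7453 11.2687 16.9996] v=[-2.8493 1.0077 0.0058]
Step 4: x=[5.1577 11.4868 17.0115] v=[-2.9381 1.0907 0.0596]
Step 5: x=[4.6638 11.6406 17.0424] v=[-2.4695 0.7689 0.1547]
Max displacement = 1.3362

Answer: 1.3362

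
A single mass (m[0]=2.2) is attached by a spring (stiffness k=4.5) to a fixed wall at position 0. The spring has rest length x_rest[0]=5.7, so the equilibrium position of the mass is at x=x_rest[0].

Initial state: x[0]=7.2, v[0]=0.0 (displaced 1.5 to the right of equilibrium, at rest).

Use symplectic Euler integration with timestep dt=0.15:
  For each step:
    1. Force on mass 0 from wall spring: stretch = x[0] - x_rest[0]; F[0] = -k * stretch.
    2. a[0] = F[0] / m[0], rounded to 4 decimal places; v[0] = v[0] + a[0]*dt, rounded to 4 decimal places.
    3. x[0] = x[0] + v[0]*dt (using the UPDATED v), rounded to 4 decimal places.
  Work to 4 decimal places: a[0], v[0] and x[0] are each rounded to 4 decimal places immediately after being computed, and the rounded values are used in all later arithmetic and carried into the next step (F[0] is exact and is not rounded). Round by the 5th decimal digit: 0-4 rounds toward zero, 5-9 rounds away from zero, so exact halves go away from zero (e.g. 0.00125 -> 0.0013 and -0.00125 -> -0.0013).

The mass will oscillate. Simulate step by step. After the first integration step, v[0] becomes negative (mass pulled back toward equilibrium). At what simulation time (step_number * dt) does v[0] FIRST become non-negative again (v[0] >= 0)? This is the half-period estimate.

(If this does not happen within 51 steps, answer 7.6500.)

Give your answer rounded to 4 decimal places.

Step 0: x=[7.2000] v=[0.0000]
Step 1: x=[7.1310] v=[-0.4602]
Step 2: x=[6.9961] v=[-0.8993]
Step 3: x=[6.8016] v=[-1.2970]
Step 4: x=[6.5564] v=[-1.6350]
Step 5: x=[6.2717] v=[-1.8978]
Step 6: x=[5.9607] v=[-2.0732]
Step 7: x=[5.6377] v=[-2.1532]
Step 8: x=[5.3176] v=[-2.1341]
Step 9: x=[5.0151] v=[-2.0168]
Step 10: x=[4.7441] v=[-1.8067]
Step 11: x=[4.5171] v=[-1.5134]
Step 12: x=[4.3445] v=[-1.1505]
Step 13: x=[4.2343] v=[-0.7346]
Step 14: x=[4.1916] v=[-0.2849]
Step 15: x=[4.2183] v=[0.1779]
First v>=0 after going negative at step 15, time=2.2500

Answer: 2.2500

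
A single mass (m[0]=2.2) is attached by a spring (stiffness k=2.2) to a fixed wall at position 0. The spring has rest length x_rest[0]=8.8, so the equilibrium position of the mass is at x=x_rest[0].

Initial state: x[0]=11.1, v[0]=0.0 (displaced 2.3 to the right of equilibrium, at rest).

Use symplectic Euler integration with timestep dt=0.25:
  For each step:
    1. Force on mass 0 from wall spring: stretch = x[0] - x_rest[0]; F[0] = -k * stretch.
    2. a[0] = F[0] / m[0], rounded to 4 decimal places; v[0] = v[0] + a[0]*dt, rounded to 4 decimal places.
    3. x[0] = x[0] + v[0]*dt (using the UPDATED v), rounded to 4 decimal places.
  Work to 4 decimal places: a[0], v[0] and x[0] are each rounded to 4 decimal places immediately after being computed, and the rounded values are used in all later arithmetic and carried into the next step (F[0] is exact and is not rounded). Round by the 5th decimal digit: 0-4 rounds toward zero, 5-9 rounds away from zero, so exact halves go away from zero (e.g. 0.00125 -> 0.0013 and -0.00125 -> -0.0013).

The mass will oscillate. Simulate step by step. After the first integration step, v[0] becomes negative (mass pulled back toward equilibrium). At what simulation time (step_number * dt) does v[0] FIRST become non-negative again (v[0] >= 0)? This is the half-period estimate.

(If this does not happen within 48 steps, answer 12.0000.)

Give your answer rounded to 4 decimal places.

Step 0: x=[11.1000] v=[0.0000]
Step 1: x=[10.9563] v=[-0.5750]
Step 2: x=[10.6778] v=[-1.1141]
Step 3: x=[10.2819] v=[-1.5836]
Step 4: x=[9.7934] v=[-1.9541]
Step 5: x=[9.2428] v=[-2.2025]
Step 6: x=[8.6645] v=[-2.3132]
Step 7: x=[8.0947] v=[-2.2793]
Step 8: x=[7.5690] v=[-2.1030]
Step 9: x=[7.1202] v=[-1.7953]
Step 10: x=[6.7764] v=[-1.3754]
Step 11: x=[6.5590] v=[-0.8695]
Step 12: x=[6.4817] v=[-0.3093]
Step 13: x=[6.5493] v=[0.2703]
First v>=0 after going negative at step 13, time=3.2500

Answer: 3.2500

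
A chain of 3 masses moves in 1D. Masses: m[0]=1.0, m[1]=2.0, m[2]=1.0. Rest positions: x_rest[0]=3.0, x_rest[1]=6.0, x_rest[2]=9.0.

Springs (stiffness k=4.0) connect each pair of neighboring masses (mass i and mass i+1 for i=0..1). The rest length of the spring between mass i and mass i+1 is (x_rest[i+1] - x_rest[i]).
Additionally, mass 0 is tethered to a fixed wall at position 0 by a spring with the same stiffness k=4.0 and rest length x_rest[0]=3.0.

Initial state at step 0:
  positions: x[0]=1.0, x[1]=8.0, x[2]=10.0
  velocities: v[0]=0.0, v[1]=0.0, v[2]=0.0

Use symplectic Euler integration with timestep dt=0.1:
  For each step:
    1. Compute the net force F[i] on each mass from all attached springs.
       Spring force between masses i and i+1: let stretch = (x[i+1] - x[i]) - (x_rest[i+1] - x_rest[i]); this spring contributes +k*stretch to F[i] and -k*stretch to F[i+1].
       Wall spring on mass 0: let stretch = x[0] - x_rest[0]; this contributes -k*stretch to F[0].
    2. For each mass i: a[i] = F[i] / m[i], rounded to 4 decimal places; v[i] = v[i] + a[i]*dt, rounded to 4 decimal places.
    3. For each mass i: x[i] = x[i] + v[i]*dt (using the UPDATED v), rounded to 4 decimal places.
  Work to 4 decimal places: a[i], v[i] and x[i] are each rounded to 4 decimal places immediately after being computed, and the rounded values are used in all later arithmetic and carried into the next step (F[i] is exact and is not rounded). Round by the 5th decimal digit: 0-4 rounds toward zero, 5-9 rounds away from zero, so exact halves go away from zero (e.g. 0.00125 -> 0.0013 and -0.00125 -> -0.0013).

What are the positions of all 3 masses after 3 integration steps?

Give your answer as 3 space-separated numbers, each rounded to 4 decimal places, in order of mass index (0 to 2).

Answer: 2.3262 7.4470 10.2126

Derivation:
Step 0: x=[1.0000 8.0000 10.0000] v=[0.0000 0.0000 0.0000]
Step 1: x=[1.2400 7.9000 10.0400] v=[2.4000 -1.0000 0.4000]
Step 2: x=[1.6968 7.7096 10.1144] v=[4.5680 -1.9040 0.7440]
Step 3: x=[2.3262 7.4470 10.2126] v=[6.2944 -2.6256 0.9821]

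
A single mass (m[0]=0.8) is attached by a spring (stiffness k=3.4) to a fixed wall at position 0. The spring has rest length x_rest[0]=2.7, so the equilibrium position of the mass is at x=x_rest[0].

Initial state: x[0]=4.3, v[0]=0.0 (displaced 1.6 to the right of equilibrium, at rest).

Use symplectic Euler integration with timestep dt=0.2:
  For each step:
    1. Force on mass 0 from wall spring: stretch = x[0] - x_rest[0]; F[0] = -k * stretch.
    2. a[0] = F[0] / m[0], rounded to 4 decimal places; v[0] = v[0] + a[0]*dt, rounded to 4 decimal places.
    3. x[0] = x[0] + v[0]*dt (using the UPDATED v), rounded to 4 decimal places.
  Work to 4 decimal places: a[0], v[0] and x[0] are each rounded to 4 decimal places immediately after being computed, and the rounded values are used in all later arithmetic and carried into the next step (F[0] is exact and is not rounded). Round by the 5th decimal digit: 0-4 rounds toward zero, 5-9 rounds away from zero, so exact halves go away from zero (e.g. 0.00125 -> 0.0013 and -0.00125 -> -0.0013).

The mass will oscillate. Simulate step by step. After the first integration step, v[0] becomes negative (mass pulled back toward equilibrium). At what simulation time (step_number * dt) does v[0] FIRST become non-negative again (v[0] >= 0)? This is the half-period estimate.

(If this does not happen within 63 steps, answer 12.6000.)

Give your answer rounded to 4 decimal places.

Answer: 1.6000

Derivation:
Step 0: x=[4.3000] v=[0.0000]
Step 1: x=[4.0280] v=[-1.3600]
Step 2: x=[3.5302] v=[-2.4888]
Step 3: x=[2.8913] v=[-3.1945]
Step 4: x=[2.2199] v=[-3.3571]
Step 5: x=[1.6301] v=[-2.9490]
Step 6: x=[1.2222] v=[-2.0396]
Step 7: x=[1.0655] v=[-0.7835]
Step 8: x=[1.1867] v=[0.6058]
First v>=0 after going negative at step 8, time=1.6000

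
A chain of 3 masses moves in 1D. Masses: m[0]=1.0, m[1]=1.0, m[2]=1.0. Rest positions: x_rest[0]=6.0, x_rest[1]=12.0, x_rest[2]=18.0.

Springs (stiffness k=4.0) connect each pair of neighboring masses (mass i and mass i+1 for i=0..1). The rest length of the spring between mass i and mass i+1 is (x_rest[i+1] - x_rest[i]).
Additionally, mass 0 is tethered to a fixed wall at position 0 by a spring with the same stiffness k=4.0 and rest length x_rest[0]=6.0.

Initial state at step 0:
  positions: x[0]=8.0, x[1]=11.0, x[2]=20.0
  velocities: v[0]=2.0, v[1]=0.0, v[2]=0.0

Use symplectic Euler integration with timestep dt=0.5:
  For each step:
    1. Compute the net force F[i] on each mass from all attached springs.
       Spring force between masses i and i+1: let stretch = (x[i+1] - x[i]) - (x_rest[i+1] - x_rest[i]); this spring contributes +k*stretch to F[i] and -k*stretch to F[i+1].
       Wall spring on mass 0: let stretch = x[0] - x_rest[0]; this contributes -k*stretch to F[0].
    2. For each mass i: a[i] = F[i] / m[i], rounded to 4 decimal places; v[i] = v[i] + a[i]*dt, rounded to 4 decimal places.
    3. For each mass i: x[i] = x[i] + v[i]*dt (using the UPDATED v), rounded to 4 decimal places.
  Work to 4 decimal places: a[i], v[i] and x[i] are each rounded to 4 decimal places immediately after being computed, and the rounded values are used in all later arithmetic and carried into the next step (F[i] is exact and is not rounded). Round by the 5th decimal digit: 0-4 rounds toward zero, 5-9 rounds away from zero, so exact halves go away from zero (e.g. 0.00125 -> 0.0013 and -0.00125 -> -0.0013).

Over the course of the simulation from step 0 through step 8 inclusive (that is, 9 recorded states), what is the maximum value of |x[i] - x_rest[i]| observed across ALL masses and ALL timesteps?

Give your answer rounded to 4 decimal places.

Answer: 5.0000

Derivation:
Step 0: x=[8.0000 11.0000 20.0000] v=[2.0000 0.0000 0.0000]
Step 1: x=[4.0000 17.0000 17.0000] v=[-8.0000 12.0000 -6.0000]
Step 2: x=[9.0000 10.0000 20.0000] v=[10.0000 -14.0000 6.0000]
Step 3: x=[6.0000 12.0000 19.0000] v=[-6.0000 4.0000 -2.0000]
Step 4: x=[3.0000 15.0000 17.0000] v=[-6.0000 6.0000 -4.0000]
Step 5: x=[9.0000 8.0000 19.0000] v=[12.0000 -14.0000 4.0000]
Step 6: x=[5.0000 13.0000 16.0000] v=[-8.0000 10.0000 -6.0000]
Step 7: x=[4.0000 13.0000 16.0000] v=[-2.0000 0.0000 0.0000]
Step 8: x=[8.0000 7.0000 19.0000] v=[8.0000 -12.0000 6.0000]
Max displacement = 5.0000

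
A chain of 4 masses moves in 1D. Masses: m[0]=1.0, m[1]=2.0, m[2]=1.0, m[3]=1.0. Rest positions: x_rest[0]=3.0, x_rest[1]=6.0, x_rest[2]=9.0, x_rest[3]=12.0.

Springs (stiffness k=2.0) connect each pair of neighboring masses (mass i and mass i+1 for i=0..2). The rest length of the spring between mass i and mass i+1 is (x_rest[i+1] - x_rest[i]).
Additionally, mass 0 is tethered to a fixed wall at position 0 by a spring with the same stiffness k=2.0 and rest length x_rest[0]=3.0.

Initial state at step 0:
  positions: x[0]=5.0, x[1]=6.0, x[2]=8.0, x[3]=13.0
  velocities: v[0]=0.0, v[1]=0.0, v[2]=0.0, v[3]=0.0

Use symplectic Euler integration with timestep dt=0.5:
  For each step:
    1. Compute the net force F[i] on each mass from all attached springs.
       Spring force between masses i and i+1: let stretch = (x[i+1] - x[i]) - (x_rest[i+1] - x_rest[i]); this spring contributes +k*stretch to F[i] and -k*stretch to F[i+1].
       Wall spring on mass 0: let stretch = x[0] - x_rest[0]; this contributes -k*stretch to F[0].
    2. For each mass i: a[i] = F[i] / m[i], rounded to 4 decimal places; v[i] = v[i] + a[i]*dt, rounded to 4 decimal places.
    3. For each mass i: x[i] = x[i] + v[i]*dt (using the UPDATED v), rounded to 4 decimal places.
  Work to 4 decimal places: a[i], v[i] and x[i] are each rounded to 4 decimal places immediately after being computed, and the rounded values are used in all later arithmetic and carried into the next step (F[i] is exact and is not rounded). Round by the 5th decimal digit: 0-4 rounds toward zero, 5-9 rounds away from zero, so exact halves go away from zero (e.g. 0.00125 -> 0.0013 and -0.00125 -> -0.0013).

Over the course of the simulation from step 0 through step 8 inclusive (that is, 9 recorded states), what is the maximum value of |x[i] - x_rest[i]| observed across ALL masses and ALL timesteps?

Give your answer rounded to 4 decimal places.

Step 0: x=[5.0000 6.0000 8.0000 13.0000] v=[0.0000 0.0000 0.0000 0.0000]
Step 1: x=[3.0000 6.2500 9.5000 12.0000] v=[-4.0000 0.5000 3.0000 -2.0000]
Step 2: x=[1.1250 6.5000 10.6250 11.2500] v=[-3.7500 0.5000 2.2500 -1.5000]
Step 3: x=[1.3750 6.4375 10.0000 11.6875] v=[0.5000 -0.1250 -1.2500 0.8750]
Step 4: x=[3.4688 6.0000 8.4375 12.7813] v=[4.1875 -0.8750 -3.1250 2.1875]
Step 5: x=[5.0938 5.5391 7.8282 13.2032] v=[3.2499 -0.9219 -1.2187 0.8437]
Step 6: x=[4.3945 5.5391 8.7618 12.4376] v=[-1.3986 0.0000 1.8672 -1.5313]
Step 7: x=[2.0703 6.0587 9.9220 11.3341] v=[-4.6485 1.0391 2.3203 -2.2071]
Step 8: x=[0.7051 6.5470 9.8566 11.0245] v=[-2.7304 0.9766 -0.1309 -0.6192]
Max displacement = 2.2949

Answer: 2.2949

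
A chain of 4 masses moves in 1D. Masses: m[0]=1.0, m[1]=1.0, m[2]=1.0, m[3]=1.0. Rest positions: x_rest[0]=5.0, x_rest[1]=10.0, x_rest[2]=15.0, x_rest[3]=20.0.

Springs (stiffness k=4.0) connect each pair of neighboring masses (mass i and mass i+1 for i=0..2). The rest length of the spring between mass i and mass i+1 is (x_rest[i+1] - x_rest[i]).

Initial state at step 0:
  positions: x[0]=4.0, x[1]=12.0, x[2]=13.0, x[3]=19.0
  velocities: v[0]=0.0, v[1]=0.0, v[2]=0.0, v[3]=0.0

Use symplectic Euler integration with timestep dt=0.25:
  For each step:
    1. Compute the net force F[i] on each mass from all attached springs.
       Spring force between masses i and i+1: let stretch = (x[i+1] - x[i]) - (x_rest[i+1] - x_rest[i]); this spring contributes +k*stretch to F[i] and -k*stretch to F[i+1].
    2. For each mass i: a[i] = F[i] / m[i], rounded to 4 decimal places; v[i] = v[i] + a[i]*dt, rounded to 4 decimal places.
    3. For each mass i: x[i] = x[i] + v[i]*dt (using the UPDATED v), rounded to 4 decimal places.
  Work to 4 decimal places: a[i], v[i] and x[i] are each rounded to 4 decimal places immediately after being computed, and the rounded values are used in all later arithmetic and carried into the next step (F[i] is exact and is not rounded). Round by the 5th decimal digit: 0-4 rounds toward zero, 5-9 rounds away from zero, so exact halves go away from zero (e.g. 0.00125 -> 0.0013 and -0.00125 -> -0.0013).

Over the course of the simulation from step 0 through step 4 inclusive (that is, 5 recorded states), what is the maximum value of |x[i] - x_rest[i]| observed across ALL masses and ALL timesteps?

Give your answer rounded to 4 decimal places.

Step 0: x=[4.0000 12.0000 13.0000 19.0000] v=[0.0000 0.0000 0.0000 0.0000]
Step 1: x=[4.7500 10.2500 14.2500 18.7500] v=[3.0000 -7.0000 5.0000 -1.0000]
Step 2: x=[5.6250 8.1250 15.6250 18.6250] v=[3.5000 -8.5000 5.5000 -0.5000]
Step 3: x=[5.8750 7.2500 15.8750 19.0000] v=[1.0000 -3.5000 1.0000 1.5000]
Step 4: x=[5.2188 8.1875 14.7500 19.8438] v=[-2.6250 3.7500 -4.5000 3.3750]
Max displacement = 2.7500

Answer: 2.7500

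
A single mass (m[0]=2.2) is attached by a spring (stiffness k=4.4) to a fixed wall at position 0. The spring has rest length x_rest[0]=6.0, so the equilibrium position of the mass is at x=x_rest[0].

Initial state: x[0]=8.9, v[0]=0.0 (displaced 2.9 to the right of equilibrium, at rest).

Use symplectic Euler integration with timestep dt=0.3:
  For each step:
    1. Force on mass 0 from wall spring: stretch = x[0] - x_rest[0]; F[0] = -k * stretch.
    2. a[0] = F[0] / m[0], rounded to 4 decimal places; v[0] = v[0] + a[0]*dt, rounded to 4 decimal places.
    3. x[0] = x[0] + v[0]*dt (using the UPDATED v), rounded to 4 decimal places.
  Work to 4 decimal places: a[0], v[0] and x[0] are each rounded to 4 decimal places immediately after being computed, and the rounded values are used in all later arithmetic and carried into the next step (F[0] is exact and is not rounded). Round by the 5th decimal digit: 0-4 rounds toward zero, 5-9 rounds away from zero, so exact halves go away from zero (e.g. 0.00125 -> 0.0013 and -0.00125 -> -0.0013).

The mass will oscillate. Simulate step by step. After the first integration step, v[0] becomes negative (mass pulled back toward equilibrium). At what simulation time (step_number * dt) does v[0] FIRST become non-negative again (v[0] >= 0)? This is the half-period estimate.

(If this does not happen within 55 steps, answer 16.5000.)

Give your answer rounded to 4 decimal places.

Answer: 2.4000

Derivation:
Step 0: x=[8.9000] v=[0.0000]
Step 1: x=[8.3780] v=[-1.7400]
Step 2: x=[7.4280] v=[-3.1668]
Step 3: x=[6.2209] v=[-4.0236]
Step 4: x=[4.9741] v=[-4.1561]
Step 5: x=[3.9119] v=[-3.5406]
Step 6: x=[3.2256] v=[-2.2877]
Step 7: x=[3.0387] v=[-0.6231]
Step 8: x=[3.3848] v=[1.1537]
First v>=0 after going negative at step 8, time=2.4000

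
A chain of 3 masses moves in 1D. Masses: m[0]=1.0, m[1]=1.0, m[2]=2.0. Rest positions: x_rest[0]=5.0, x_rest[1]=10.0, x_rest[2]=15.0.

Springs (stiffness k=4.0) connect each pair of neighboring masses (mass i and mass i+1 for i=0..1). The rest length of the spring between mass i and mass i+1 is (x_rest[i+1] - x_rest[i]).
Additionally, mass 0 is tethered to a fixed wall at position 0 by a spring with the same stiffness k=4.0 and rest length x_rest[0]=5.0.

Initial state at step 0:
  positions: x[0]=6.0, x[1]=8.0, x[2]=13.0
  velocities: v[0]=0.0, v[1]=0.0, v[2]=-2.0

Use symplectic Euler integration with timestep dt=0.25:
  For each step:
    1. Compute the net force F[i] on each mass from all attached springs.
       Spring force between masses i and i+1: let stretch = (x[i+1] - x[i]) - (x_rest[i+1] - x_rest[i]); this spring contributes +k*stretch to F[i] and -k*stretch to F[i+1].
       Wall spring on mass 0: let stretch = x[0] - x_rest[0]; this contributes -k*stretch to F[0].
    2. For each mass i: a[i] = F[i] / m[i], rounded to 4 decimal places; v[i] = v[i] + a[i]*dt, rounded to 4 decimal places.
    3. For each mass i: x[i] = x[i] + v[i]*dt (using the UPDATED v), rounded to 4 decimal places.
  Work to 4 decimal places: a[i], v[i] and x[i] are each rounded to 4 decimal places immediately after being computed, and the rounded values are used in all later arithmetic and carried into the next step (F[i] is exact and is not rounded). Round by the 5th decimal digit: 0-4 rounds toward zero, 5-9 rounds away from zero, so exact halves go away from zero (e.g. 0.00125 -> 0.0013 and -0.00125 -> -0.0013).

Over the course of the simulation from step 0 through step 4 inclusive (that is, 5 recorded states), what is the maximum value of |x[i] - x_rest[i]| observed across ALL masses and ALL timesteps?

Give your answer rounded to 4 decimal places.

Answer: 2.8945

Derivation:
Step 0: x=[6.0000 8.0000 13.0000] v=[0.0000 0.0000 -2.0000]
Step 1: x=[5.0000 8.7500 12.5000] v=[-4.0000 3.0000 -2.0000]
Step 2: x=[3.6875 9.5000 12.1563] v=[-5.2500 3.0000 -1.3750]
Step 3: x=[2.9063 9.4610 12.1055] v=[-3.1250 -0.1562 -0.2032]
Step 4: x=[3.0372 8.4444 12.3492] v=[0.5234 -4.0664 0.9746]
Max displacement = 2.8945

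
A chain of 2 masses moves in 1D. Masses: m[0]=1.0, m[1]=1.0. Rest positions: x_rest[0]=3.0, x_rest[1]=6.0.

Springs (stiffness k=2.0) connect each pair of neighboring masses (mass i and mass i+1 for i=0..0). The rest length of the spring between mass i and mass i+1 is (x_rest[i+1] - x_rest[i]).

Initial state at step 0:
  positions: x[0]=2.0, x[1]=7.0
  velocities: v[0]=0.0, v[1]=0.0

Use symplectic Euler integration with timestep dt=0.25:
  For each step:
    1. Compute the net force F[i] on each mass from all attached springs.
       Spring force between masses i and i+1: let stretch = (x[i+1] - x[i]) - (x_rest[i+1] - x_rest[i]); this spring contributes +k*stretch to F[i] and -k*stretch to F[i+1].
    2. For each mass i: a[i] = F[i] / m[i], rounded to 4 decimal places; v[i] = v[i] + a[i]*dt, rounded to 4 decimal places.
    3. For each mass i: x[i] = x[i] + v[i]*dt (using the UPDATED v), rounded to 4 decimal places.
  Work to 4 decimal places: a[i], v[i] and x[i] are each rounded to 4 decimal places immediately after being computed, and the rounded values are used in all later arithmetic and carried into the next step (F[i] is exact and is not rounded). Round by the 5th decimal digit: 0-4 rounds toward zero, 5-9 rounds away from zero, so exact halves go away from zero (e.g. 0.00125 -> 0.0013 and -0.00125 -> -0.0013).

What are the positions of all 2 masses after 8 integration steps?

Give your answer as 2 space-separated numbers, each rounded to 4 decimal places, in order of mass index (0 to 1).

Step 0: x=[2.0000 7.0000] v=[0.0000 0.0000]
Step 1: x=[2.2500 6.7500] v=[1.0000 -1.0000]
Step 2: x=[2.6875 6.3125] v=[1.7500 -1.7500]
Step 3: x=[3.2031 5.7969] v=[2.0625 -2.0625]
Step 4: x=[3.6680 5.3321] v=[1.8594 -1.8594]
Step 5: x=[3.9659 5.0342] v=[1.1915 -1.1915]
Step 6: x=[4.0223 4.9778] v=[0.2257 -0.2257]
Step 7: x=[3.8232 5.1770] v=[-0.7966 0.7966]
Step 8: x=[3.4183 5.5819] v=[-1.6197 1.6197]

Answer: 3.4183 5.5819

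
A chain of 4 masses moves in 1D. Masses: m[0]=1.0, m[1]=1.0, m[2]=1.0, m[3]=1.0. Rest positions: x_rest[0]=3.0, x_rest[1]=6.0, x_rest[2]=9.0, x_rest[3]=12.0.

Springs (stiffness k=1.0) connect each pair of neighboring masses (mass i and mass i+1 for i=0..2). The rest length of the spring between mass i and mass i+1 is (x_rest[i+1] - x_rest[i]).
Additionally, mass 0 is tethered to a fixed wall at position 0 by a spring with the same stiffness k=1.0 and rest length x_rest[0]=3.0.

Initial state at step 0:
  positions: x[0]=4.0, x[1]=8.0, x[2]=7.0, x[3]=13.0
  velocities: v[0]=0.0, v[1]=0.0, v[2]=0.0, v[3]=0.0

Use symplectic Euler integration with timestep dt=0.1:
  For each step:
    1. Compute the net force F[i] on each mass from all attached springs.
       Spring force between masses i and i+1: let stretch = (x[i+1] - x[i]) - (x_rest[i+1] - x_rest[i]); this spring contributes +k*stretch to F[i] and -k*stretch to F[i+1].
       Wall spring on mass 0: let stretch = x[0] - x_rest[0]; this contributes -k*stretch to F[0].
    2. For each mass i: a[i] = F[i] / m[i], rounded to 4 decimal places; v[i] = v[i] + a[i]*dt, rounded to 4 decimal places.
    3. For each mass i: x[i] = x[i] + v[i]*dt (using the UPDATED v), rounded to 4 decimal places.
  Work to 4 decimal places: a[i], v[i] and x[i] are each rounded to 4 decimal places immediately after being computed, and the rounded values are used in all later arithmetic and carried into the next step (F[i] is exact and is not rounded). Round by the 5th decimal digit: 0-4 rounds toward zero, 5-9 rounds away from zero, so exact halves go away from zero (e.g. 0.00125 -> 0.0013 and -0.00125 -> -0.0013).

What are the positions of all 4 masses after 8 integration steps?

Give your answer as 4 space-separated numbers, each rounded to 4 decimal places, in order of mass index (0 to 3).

Step 0: x=[4.0000 8.0000 7.0000 13.0000] v=[0.0000 0.0000 0.0000 0.0000]
Step 1: x=[4.0000 7.9500 7.0700 12.9700] v=[0.0000 -0.5000 0.7000 -0.3000]
Step 2: x=[3.9995 7.8517 7.2078 12.9110] v=[-0.0050 -0.9830 1.3780 -0.5900]
Step 3: x=[3.9975 7.7084 7.4091 12.8250] v=[-0.0197 -1.4326 2.0127 -0.8603]
Step 4: x=[3.9927 7.5250 7.6675 12.7148] v=[-0.0484 -1.8336 2.5842 -1.1019]
Step 5: x=[3.9833 7.3077 7.9750 12.5841] v=[-0.0944 -2.1726 3.0747 -1.3066]
Step 6: x=[3.9673 7.0639 8.3219 12.4374] v=[-0.1603 -2.4383 3.4689 -1.4675]
Step 7: x=[3.9426 6.8017 8.6974 12.2795] v=[-0.2474 -2.6222 3.7547 -1.5791]
Step 8: x=[3.9070 6.5299 9.0897 12.1158] v=[-0.3558 -2.7185 3.9233 -1.6373]

Answer: 3.9070 6.5299 9.0897 12.1158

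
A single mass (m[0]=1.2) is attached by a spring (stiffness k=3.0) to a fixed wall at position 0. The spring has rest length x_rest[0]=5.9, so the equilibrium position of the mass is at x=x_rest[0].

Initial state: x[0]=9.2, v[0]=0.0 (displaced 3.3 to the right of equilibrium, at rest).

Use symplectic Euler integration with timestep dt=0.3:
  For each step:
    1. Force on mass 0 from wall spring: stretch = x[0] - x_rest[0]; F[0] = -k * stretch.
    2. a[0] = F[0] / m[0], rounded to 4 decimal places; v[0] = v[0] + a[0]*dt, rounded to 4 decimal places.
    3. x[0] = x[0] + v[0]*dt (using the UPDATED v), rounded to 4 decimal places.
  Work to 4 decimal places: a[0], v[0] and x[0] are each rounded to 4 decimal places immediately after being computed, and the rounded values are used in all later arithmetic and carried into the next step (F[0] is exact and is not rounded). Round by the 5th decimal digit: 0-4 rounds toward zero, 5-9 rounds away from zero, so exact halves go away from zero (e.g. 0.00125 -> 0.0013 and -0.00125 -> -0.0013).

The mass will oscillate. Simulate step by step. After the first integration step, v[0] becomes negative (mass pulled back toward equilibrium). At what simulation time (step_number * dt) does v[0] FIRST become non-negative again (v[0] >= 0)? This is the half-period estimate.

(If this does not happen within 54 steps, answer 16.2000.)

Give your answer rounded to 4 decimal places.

Step 0: x=[9.2000] v=[0.0000]
Step 1: x=[8.4575] v=[-2.4750]
Step 2: x=[7.1396] v=[-4.3931]
Step 3: x=[5.5428] v=[-5.3228]
Step 4: x=[4.0263] v=[-5.0549]
Step 5: x=[2.9314] v=[-3.6496]
Step 6: x=[2.5044] v=[-1.4232]
Step 7: x=[2.8415] v=[1.1235]
First v>=0 after going negative at step 7, time=2.1000

Answer: 2.1000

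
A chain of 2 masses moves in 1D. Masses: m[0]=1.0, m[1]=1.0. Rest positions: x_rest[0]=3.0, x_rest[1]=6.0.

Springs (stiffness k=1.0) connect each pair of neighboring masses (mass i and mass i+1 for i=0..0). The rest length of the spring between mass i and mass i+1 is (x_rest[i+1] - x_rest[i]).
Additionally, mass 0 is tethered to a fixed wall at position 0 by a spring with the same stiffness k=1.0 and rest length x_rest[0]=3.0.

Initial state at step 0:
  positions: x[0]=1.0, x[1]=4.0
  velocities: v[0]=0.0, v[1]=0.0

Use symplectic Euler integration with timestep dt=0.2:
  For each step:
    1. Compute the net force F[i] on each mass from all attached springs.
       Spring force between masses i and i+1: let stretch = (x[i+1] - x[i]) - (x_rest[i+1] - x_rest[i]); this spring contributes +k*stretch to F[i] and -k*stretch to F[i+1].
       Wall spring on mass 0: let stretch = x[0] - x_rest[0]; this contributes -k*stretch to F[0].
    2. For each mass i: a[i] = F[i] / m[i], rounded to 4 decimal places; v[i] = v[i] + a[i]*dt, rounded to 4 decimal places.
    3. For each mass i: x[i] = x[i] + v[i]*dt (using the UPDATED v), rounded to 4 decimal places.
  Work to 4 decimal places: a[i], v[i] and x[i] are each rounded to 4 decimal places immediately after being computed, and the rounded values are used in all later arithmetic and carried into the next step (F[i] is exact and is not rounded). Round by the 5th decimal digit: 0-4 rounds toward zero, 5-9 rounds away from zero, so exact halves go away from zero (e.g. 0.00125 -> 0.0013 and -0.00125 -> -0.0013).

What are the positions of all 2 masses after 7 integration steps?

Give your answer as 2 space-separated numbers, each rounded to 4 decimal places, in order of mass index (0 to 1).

Step 0: x=[1.0000 4.0000] v=[0.0000 0.0000]
Step 1: x=[1.0800 4.0000] v=[0.4000 0.0000]
Step 2: x=[1.2336 4.0032] v=[0.7680 0.0160]
Step 3: x=[1.4486 4.0156] v=[1.0752 0.0621]
Step 4: x=[1.7084 4.0453] v=[1.2989 0.1487]
Step 5: x=[1.9933 4.1016] v=[1.4246 0.2813]
Step 6: x=[2.2828 4.1935] v=[1.4476 0.4596]
Step 7: x=[2.5574 4.3290] v=[1.3732 0.6775]

Answer: 2.5574 4.3290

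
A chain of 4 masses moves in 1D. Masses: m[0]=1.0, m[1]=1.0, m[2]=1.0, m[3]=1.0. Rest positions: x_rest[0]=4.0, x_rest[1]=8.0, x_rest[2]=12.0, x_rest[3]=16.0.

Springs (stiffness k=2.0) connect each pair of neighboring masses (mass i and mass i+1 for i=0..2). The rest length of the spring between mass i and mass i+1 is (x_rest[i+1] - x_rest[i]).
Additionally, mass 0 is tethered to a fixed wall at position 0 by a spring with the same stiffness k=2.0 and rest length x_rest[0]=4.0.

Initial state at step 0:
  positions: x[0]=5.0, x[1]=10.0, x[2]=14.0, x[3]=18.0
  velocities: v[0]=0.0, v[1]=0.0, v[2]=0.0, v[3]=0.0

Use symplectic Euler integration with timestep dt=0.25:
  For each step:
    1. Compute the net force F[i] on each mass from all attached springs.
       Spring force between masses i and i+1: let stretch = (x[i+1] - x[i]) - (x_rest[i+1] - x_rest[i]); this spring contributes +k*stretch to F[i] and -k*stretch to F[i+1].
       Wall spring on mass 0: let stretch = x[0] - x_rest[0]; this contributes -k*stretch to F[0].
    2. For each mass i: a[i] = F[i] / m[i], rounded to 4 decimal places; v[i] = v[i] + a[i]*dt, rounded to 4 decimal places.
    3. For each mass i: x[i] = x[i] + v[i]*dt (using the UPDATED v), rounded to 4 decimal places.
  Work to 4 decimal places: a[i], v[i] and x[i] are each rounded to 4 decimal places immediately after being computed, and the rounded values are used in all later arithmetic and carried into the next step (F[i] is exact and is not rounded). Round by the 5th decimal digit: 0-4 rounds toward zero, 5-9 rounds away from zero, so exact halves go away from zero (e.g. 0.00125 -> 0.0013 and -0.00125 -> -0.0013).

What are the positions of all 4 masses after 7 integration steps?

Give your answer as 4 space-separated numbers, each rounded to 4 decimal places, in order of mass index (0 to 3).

Step 0: x=[5.0000 10.0000 14.0000 18.0000] v=[0.0000 0.0000 0.0000 0.0000]
Step 1: x=[5.0000 9.8750 14.0000 18.0000] v=[0.0000 -0.5000 0.0000 0.0000]
Step 2: x=[4.9844 9.6563 13.9844 18.0000] v=[-0.0625 -0.8750 -0.0625 0.0000]
Step 3: x=[4.9297 9.3946 13.9297 17.9981] v=[-0.2188 -1.0469 -0.2188 -0.0078]
Step 4: x=[4.8169 9.1417 13.8167 17.9876] v=[-0.4512 -1.0118 -0.4522 -0.0420]
Step 5: x=[4.6426 8.9325 13.6406 17.9557] v=[-0.6973 -0.8367 -0.7043 -0.1275]
Step 6: x=[4.4242 8.7756 13.4154 17.8844] v=[-0.8737 -0.6276 -0.9008 -0.2851]
Step 7: x=[4.1967 8.6548 13.1689 17.7545] v=[-0.9101 -0.4834 -0.9862 -0.5196]

Answer: 4.1967 8.6548 13.1689 17.7545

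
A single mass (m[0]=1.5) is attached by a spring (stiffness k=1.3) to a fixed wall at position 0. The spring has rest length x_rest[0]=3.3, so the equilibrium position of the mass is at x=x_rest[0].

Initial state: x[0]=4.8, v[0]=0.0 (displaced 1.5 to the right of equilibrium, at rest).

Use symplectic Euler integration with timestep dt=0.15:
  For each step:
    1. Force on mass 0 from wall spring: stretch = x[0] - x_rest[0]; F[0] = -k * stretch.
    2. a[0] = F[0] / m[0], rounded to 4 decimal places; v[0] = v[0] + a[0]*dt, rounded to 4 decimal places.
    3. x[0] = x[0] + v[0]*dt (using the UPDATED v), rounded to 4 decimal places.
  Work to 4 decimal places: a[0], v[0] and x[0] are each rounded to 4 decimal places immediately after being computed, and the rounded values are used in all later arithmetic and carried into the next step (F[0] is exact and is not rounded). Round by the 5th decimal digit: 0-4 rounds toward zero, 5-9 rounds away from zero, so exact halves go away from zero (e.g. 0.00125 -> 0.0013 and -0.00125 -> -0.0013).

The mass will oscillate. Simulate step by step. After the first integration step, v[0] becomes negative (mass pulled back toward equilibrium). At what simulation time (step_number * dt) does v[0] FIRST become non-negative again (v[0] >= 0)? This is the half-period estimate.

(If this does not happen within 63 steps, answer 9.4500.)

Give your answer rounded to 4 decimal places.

Answer: 3.4500

Derivation:
Step 0: x=[4.8000] v=[0.0000]
Step 1: x=[4.7708] v=[-0.1950]
Step 2: x=[4.7129] v=[-0.3862]
Step 3: x=[4.6274] v=[-0.5699]
Step 4: x=[4.5160] v=[-0.7425]
Step 5: x=[4.3809] v=[-0.9006]
Step 6: x=[4.2247] v=[-1.0411]
Step 7: x=[4.0505] v=[-1.1613]
Step 8: x=[3.8617] v=[-1.2589]
Step 9: x=[3.6619] v=[-1.3319]
Step 10: x=[3.4551] v=[-1.3789]
Step 11: x=[3.2452] v=[-1.3991]
Step 12: x=[3.0364] v=[-1.3920]
Step 13: x=[2.8327] v=[-1.3577]
Step 14: x=[2.6382] v=[-1.2970]
Step 15: x=[2.4566] v=[-1.2110]
Step 16: x=[2.2914] v=[-1.1014]
Step 17: x=[2.1459] v=[-0.9703]
Step 18: x=[2.0229] v=[-0.8203]
Step 19: x=[1.9248] v=[-0.6543]
Step 20: x=[1.8535] v=[-0.4755]
Step 21: x=[1.8104] v=[-0.2875]
Step 22: x=[1.7963] v=[-0.0939]
Step 23: x=[1.8115] v=[0.1016]
First v>=0 after going negative at step 23, time=3.4500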